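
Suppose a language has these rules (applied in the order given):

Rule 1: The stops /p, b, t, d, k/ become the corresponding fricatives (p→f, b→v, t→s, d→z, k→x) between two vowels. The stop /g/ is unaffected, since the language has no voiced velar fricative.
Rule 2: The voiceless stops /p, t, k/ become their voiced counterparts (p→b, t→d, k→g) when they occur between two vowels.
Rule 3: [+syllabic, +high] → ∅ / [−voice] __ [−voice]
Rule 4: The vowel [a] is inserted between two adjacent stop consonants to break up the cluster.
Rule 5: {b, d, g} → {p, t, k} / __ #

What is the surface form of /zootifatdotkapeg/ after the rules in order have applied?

Rule 1 (intervocalic spirantization): /t/ is a stop between vowels /o/ and /i/, so it spirantizes to the fricative [s]. /p/ is a stop between vowels /a/ and /e/, so it spirantizes to the fricative [f]. /zootifatdotkapeg/ → zoosifatdotkafeg.
Rule 2 (intervocalic voicing): no segment meets the environment; /zoosifatdotkafeg/ is unchanged.
Rule 3 (high vowel syncope): /i/ is a high vowel flanked by voiceless consonants /s/ and /f/, so it deletes. /zoosifatdotkafeg/ → zoosfatdotkafeg.
Rule 4 (stop-cluster a-epenthesis): /t/ and /d/ form a stop–stop cluster, so [a] is inserted between them. /t/ and /k/ form a stop–stop cluster, so [a] is inserted between them. /zoosfatdotkafeg/ → zoosfatadotakafeg.
Rule 5 (final devoicing): /g/ is a voiced stop in word-final position, so it devoices to [k]. /zoosfatadotakafeg/ → zoosfatadotakafek.

zoosfatadotakafek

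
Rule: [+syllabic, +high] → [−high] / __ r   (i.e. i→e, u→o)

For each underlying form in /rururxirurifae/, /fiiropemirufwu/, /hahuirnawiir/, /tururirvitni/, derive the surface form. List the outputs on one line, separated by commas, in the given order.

/rururxirurifae/: /u/ is a high vowel immediately before /r/, so it lowers to [o]. /u/ is a high vowel immediately before /r/, so it lowers to [o]. /i/ is a high vowel immediately before /r/, so it lowers to [e]. /u/ is a high vowel immediately before /r/, so it lowers to [o]. → [rororxerorifae].
/fiiropemirufwu/: /i/ is a high vowel immediately before /r/, so it lowers to [e]. /i/ is a high vowel immediately before /r/, so it lowers to [e]. → [fieropemerufwu].
/hahuirnawiir/: /i/ is a high vowel immediately before /r/, so it lowers to [e]. /i/ is a high vowel immediately before /r/, so it lowers to [e]. → [hahuernawier].
/tururirvitni/: /u/ is a high vowel immediately before /r/, so it lowers to [o]. /u/ is a high vowel immediately before /r/, so it lowers to [o]. /i/ is a high vowel immediately before /r/, so it lowers to [e]. → [tororervitni].

rororxerorifae, fieropemerufwu, hahuernawier, tororervitni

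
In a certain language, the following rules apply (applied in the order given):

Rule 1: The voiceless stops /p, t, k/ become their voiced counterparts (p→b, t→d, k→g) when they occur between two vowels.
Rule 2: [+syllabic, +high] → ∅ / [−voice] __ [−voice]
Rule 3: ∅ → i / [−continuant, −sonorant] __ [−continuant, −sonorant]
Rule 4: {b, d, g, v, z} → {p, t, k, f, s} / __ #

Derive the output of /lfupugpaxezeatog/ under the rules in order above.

Rule 1 (intervocalic voicing): /p/ is a voiceless stop between vowels /u/ and /u/, so it voices to [b]. /t/ is a voiceless stop between vowels /a/ and /o/, so it voices to [d]. /lfupugpaxezeatog/ → lfubugpaxezeadog.
Rule 2 (high vowel syncope): no segment meets the environment; /lfubugpaxezeadog/ is unchanged.
Rule 3 (stop-cluster i-epenthesis): /g/ and /p/ form a stop–stop cluster, so [i] is inserted between them. /lfubugpaxezeadog/ → lfubugipaxezeadog.
Rule 4 (final devoicing): /g/ is a voiced obstruent in word-final position, so it devoices to [k]. /lfubugipaxezeadog/ → lfubugipaxezeadok.

lfubugipaxezeadok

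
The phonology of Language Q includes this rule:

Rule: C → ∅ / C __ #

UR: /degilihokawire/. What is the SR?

degilihokawire

No segment of /degilihokawire/ meets the structural description of the rule, so the form surfaces unchanged.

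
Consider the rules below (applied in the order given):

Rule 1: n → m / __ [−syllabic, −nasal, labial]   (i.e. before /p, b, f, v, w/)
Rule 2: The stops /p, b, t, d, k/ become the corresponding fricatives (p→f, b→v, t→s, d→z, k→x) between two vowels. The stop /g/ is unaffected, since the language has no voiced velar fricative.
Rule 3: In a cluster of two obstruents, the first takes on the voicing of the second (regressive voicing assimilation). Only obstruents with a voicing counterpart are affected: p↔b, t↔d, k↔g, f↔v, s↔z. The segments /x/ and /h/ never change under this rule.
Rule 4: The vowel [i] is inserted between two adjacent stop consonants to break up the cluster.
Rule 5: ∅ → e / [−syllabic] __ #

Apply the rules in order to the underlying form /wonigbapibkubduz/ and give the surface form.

wonigibafipikubiduze

Rule 1 (nasal place assimilation): no segment meets the environment; /wonigbapibkubduz/ is unchanged.
Rule 2 (intervocalic spirantization): /p/ is a stop between vowels /a/ and /i/, so it spirantizes to the fricative [f]. /wonigbapibkubduz/ → wonigbafibkubduz.
Rule 3 (regressive voicing assimilation): /b/ precedes the voiceless obstruent /k/, so it devoices to [p] by assimilation. /wonigbafibkubduz/ → wonigbafipkubduz.
Rule 4 (stop-cluster i-epenthesis): /g/ and /b/ form a stop–stop cluster, so [i] is inserted between them. /p/ and /k/ form a stop–stop cluster, so [i] is inserted between them. /b/ and /d/ form a stop–stop cluster, so [i] is inserted between them. /wonigbafipkubduz/ → wonigibafipikubiduz.
Rule 5 (final e-epenthesis): the form ends in the consonant /z/, so [e] is inserted word-finally. /wonigibafipikubiduz/ → wonigibafipikubiduze.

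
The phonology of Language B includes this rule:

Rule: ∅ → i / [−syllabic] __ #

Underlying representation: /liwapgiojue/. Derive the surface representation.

liwapgiojue

No segment of /liwapgiojue/ meets the structural description of the rule, so the form surfaces unchanged.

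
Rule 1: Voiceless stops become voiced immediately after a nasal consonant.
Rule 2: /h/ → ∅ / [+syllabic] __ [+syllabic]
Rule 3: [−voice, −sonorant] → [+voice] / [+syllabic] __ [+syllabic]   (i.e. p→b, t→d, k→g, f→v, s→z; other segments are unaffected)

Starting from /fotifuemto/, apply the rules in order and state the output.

Rule 1 (post-nasal voicing): /t/ is a voiceless stop immediately after the nasal /m/, so it voices to [d]. /fotifuemto/ → fotifuemdo.
Rule 2 (intervocalic h-deletion): no segment meets the environment; /fotifuemdo/ is unchanged.
Rule 3 (intervocalic voicing): /t/ is a voiceless obstruent between vowels /o/ and /i/, so it voices to [d]. /f/ is a voiceless obstruent between vowels /i/ and /u/, so it voices to [v]. /fotifuemdo/ → fodivuemdo.

fodivuemdo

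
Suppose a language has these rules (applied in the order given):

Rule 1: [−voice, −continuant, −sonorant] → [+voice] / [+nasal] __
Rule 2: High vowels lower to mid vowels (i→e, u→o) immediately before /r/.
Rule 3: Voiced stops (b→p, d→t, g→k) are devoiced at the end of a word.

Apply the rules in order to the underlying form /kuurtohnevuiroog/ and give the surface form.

Rule 1 (post-nasal voicing): no segment meets the environment; /kuurtohnevuiroog/ is unchanged.
Rule 2 (pre-rhotic lowering): /u/ is a high vowel immediately before /r/, so it lowers to [o]. /i/ is a high vowel immediately before /r/, so it lowers to [e]. /kuurtohnevuiroog/ → kuortohnevueroog.
Rule 3 (final devoicing): /g/ is a voiced stop in word-final position, so it devoices to [k]. /kuortohnevueroog/ → kuortohnevuerook.

kuortohnevuerook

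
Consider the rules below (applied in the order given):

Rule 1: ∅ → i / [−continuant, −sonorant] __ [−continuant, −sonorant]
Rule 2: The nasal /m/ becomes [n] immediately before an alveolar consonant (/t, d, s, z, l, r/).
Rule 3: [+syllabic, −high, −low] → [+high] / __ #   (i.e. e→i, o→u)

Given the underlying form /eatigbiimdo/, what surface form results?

eatigibiindu

Rule 1 (stop-cluster i-epenthesis): /g/ and /b/ form a stop–stop cluster, so [i] is inserted between them. /eatigbiimdo/ → eatigibiimdo.
Rule 2 (nasal place assimilation): /m/ precedes the alveolar consonant /d/, so it assimilates in place to [n]. /eatigibiimdo/ → eatigibiindo.
Rule 3 (final vowel raising): /o/ is a mid vowel in word-final position, so it raises to [u]. /eatigibiindo/ → eatigibiindu.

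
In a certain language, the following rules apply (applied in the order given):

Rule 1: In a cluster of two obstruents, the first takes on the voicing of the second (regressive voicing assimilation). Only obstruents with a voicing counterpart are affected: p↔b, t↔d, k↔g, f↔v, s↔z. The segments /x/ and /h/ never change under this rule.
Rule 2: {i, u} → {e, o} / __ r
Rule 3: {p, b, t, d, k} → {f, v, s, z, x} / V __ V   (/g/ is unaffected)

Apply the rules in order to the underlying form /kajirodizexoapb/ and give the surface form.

kajerozizexoabb

Rule 1 (regressive voicing assimilation): /p/ precedes the voiced obstruent /b/, so it voices to [b] by assimilation. /kajirodizexoapb/ → kajirodizexoabb.
Rule 2 (pre-rhotic lowering): /i/ is a high vowel immediately before /r/, so it lowers to [e]. /kajirodizexoabb/ → kajerodizexoabb.
Rule 3 (intervocalic spirantization): /d/ is a stop between vowels /o/ and /i/, so it spirantizes to the fricative [z]. /kajerodizexoabb/ → kajerozizexoabb.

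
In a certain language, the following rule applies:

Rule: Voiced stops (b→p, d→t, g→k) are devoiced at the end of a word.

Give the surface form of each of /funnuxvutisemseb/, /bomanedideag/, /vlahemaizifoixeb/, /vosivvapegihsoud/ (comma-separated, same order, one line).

funnuxvutisemsep, bomanedideak, vlahemaizifoixep, vosivvapegihsout

/funnuxvutisemseb/: /b/ is a voiced stop in word-final position, so it devoices to [p]. → [funnuxvutisemsep].
/bomanedideag/: /g/ is a voiced stop in word-final position, so it devoices to [k]. → [bomanedideak].
/vlahemaizifoixeb/: /b/ is a voiced stop in word-final position, so it devoices to [p]. → [vlahemaizifoixep].
/vosivvapegihsoud/: /d/ is a voiced stop in word-final position, so it devoices to [t]. → [vosivvapegihsout].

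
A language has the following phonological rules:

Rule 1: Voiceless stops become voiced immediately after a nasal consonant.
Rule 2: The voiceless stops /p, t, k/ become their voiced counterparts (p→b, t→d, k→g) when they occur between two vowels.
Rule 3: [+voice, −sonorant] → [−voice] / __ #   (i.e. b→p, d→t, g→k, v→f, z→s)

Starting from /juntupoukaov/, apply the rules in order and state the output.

jundubougaof

Rule 1 (post-nasal voicing): /t/ is a voiceless stop immediately after the nasal /n/, so it voices to [d]. /juntupoukaov/ → jundupoukaov.
Rule 2 (intervocalic voicing): /p/ is a voiceless stop between vowels /u/ and /o/, so it voices to [b]. /k/ is a voiceless stop between vowels /u/ and /a/, so it voices to [g]. /jundupoukaov/ → jundubougaov.
Rule 3 (final devoicing): /v/ is a voiced obstruent in word-final position, so it devoices to [f]. /jundubougaov/ → jundubougaof.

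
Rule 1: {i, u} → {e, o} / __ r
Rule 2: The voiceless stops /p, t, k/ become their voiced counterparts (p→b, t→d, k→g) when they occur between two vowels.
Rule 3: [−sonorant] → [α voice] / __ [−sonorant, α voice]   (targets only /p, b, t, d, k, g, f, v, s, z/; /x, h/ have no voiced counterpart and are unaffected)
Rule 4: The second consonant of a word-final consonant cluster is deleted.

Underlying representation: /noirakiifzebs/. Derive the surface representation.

Rule 1 (pre-rhotic lowering): /i/ is a high vowel immediately before /r/, so it lowers to [e]. /noirakiifzebs/ → noerakiifzebs.
Rule 2 (intervocalic voicing): /k/ is a voiceless stop between vowels /a/ and /i/, so it voices to [g]. /noerakiifzebs/ → noeragiifzebs.
Rule 3 (regressive voicing assimilation): /f/ precedes the voiced obstruent /z/, so it voices to [v] by assimilation. /b/ precedes the voiceless obstruent /s/, so it devoices to [p] by assimilation. /noeragiifzebs/ → noeragiivzeps.
Rule 4 (final cluster simplification): /s/ is the second consonant of a word-final cluster /ps/, so it deletes. /noeragiivzeps/ → noeragiivzep.

noeragiivzep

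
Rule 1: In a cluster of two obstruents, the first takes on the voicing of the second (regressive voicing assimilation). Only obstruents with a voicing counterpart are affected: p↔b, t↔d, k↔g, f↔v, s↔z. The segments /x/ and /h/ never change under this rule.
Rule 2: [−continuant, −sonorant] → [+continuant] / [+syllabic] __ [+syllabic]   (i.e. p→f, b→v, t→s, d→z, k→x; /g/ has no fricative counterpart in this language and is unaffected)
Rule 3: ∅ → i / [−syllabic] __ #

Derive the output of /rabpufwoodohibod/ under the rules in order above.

Rule 1 (regressive voicing assimilation): /b/ precedes the voiceless obstruent /p/, so it devoices to [p] by assimilation. /rabpufwoodohibod/ → rappufwoodohibod.
Rule 2 (intervocalic spirantization): /d/ is a stop between vowels /o/ and /o/, so it spirantizes to the fricative [z]. /b/ is a stop between vowels /i/ and /o/, so it spirantizes to the fricative [v]. /rappufwoodohibod/ → rappufwoozohivod.
Rule 3 (final i-epenthesis): the form ends in the consonant /d/, so [i] is inserted word-finally. /rappufwoozohivod/ → rappufwoozohivodi.

rappufwoozohivodi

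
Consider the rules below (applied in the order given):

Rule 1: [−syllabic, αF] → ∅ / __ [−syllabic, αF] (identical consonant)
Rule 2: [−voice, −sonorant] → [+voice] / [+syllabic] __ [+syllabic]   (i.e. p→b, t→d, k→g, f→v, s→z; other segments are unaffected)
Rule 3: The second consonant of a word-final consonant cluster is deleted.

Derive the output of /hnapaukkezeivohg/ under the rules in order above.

Rule 1 (degemination): /kk/ is a geminate; the first /k/ deletes. /hnapaukkezeivohg/ → hnapaukezeivohg.
Rule 2 (intervocalic voicing): /p/ is a voiceless obstruent between vowels /a/ and /a/, so it voices to [b]. /k/ is a voiceless obstruent between vowels /u/ and /e/, so it voices to [g]. /hnapaukezeivohg/ → hnabaugezeivohg.
Rule 3 (final cluster simplification): /g/ is the second consonant of a word-final cluster /hg/, so it deletes. /hnabaugezeivohg/ → hnabaugezeivoh.

hnabaugezeivoh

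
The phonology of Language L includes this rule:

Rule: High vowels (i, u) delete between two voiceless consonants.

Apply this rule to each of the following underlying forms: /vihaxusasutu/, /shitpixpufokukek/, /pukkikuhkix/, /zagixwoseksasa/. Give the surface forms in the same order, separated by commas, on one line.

/vihaxusasutu/: /u/ is a high vowel flanked by voiceless consonants /x/ and /s/, so it deletes. /u/ is a high vowel flanked by voiceless consonants /s/ and /t/, so it deletes. → [vihaxsastu].
/shitpixpufokukek/: /i/ is a high vowel flanked by voiceless consonants /h/ and /t/, so it deletes. /i/ is a high vowel flanked by voiceless consonants /p/ and /x/, so it deletes. /u/ is a high vowel flanked by voiceless consonants /p/ and /f/, so it deletes. /u/ is a high vowel flanked by voiceless consonants /k/ and /k/, so it deletes. → [shtpxpfokkek].
/pukkikuhkix/: /u/ is a high vowel flanked by voiceless consonants /p/ and /k/, so it deletes. /i/ is a high vowel flanked by voiceless consonants /k/ and /k/, so it deletes. /u/ is a high vowel flanked by voiceless consonants /k/ and /h/, so it deletes. /i/ is a high vowel flanked by voiceless consonants /k/ and /x/, so it deletes. → [pkkkhkx].
/zagixwoseksasa/: the rule's environment is not met; surfaces unchanged as [zagixwoseksasa].

vihaxsastu, shtpxpfokkek, pkkkhkx, zagixwoseksasa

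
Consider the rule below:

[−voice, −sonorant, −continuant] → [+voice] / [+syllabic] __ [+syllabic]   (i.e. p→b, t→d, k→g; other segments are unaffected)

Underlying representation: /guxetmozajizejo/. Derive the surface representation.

guxetmozajizejo

No segment of /guxetmozajizejo/ meets the structural description of the rule, so the form surfaces unchanged.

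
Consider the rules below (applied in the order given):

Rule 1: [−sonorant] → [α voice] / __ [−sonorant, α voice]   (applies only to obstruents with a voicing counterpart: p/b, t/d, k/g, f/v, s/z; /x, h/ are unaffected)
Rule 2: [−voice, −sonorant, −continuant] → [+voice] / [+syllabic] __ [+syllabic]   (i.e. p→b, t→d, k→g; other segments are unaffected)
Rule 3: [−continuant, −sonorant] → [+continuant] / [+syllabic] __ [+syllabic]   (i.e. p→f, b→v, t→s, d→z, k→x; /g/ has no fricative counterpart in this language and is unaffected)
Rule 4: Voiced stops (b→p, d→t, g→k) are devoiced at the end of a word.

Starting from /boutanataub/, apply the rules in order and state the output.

Rule 1 (regressive voicing assimilation): no segment meets the environment; /boutanataub/ is unchanged.
Rule 2 (intervocalic voicing): /t/ is a voiceless stop between vowels /u/ and /a/, so it voices to [d]. /t/ is a voiceless stop between vowels /a/ and /a/, so it voices to [d]. /boutanataub/ → boudanadaub.
Rule 3 (intervocalic spirantization): /d/ is a stop between vowels /u/ and /a/, so it spirantizes to the fricative [z]. /d/ is a stop between vowels /a/ and /a/, so it spirantizes to the fricative [z]. /boudanadaub/ → bouzanazaub.
Rule 4 (final devoicing): /b/ is a voiced stop in word-final position, so it devoices to [p]. /bouzanazaub/ → bouzanazaup.

bouzanazaup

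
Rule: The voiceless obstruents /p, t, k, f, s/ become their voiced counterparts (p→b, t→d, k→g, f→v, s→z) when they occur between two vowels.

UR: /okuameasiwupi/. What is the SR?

oguameaziwubi

/k/ is a voiceless obstruent between vowels /o/ and /u/, so it voices to [g].
/s/ is a voiceless obstruent between vowels /a/ and /i/, so it voices to [z].
/p/ is a voiceless obstruent between vowels /u/ and /i/, so it voices to [b].
Surface form: [oguameaziwubi].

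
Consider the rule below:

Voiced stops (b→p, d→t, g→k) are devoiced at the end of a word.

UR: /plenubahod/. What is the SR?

plenubahot

Scanning /plenubahod/: /b/ at position 6 is not in the conditioning environment; /d/ is a voiced stop in word-final position, so it devoices to [t].
Result: [plenubahot].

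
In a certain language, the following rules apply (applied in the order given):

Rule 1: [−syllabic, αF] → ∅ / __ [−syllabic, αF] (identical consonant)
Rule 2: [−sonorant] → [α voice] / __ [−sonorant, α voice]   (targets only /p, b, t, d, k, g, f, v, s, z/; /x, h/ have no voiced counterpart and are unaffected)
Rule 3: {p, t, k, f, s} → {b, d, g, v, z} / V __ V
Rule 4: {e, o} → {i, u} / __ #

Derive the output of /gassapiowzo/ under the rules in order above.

gazabiowzu

Rule 1 (degemination): /ss/ is a geminate; the first /s/ deletes. /gassapiowzo/ → gasapiowzo.
Rule 2 (regressive voicing assimilation): no segment meets the environment; /gasapiowzo/ is unchanged.
Rule 3 (intervocalic voicing): /s/ is a voiceless obstruent between vowels /a/ and /a/, so it voices to [z]. /p/ is a voiceless obstruent between vowels /a/ and /i/, so it voices to [b]. /gasapiowzo/ → gazabiowzo.
Rule 4 (final vowel raising): /o/ is a mid vowel in word-final position, so it raises to [u]. /gazabiowzo/ → gazabiowzu.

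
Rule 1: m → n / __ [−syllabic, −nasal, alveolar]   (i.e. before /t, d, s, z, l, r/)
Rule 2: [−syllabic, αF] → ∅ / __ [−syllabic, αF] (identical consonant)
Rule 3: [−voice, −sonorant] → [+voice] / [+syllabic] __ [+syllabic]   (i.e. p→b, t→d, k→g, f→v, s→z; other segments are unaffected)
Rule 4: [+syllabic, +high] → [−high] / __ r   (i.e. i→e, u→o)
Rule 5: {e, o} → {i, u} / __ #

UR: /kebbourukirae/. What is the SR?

keboorugerai

Rule 1 (nasal place assimilation): no segment meets the environment; /kebbourukirae/ is unchanged.
Rule 2 (degemination): /bb/ is a geminate; the first /b/ deletes. /kebbourukirae/ → kebourukirae.
Rule 3 (intervocalic voicing): /k/ is a voiceless obstruent between vowels /u/ and /i/, so it voices to [g]. /kebourukirae/ → kebourugirae.
Rule 4 (pre-rhotic lowering): /u/ is a high vowel immediately before /r/, so it lowers to [o]. /i/ is a high vowel immediately before /r/, so it lowers to [e]. /kebourugirae/ → keboorugerae.
Rule 5 (final vowel raising): /e/ is a mid vowel in word-final position, so it raises to [i]. /keboorugerae/ → keboorugerai.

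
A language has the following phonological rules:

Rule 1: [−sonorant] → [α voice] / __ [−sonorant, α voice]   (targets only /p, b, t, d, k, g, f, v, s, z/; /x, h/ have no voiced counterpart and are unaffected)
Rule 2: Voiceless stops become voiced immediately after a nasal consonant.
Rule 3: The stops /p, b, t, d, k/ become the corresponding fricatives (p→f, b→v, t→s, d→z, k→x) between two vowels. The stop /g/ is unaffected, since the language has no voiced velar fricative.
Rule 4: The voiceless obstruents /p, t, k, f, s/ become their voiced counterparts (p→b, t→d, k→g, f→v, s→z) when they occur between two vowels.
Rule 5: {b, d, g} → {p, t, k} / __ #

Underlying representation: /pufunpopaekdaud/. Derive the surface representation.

puvunbovaegdaut

Rule 1 (regressive voicing assimilation): /k/ precedes the voiced obstruent /d/, so it voices to [g] by assimilation. /pufunpopaekdaud/ → pufunpopaegdaud.
Rule 2 (post-nasal voicing): /p/ is a voiceless stop immediately after the nasal /n/, so it voices to [b]. /pufunpopaegdaud/ → pufunbopaegdaud.
Rule 3 (intervocalic spirantization): /p/ is a stop between vowels /o/ and /a/, so it spirantizes to the fricative [f]. /pufunbopaegdaud/ → pufunbofaegdaud.
Rule 4 (intervocalic voicing): /f/ is a voiceless obstruent between vowels /u/ and /u/, so it voices to [v]. /f/ is a voiceless obstruent between vowels /o/ and /a/, so it voices to [v]. /pufunbofaegdaud/ → puvunbovaegdaud.
Rule 5 (final devoicing): /d/ is a voiced stop in word-final position, so it devoices to [t]. /puvunbovaegdaud/ → puvunbovaegdaut.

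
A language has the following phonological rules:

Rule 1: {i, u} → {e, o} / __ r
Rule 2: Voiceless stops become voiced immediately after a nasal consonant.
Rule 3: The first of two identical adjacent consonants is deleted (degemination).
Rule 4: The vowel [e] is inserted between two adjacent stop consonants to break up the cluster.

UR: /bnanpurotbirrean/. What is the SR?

bnanboroteberean

Rule 1 (pre-rhotic lowering): /u/ is a high vowel immediately before /r/, so it lowers to [o]. /i/ is a high vowel immediately before /r/, so it lowers to [e]. /bnanpurotbirrean/ → bnanporotberrean.
Rule 2 (post-nasal voicing): /p/ is a voiceless stop immediately after the nasal /n/, so it voices to [b]. /bnanporotberrean/ → bnanborotberrean.
Rule 3 (degemination): /rr/ is a geminate; the first /r/ deletes. /bnanborotberrean/ → bnanborotberean.
Rule 4 (stop-cluster e-epenthesis): /t/ and /b/ form a stop–stop cluster, so [e] is inserted between them. /bnanborotberean/ → bnanboroteberean.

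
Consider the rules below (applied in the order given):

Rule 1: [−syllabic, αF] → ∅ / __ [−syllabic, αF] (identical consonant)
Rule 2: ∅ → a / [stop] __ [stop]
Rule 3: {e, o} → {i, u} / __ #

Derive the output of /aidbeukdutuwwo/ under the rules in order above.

Rule 1 (degemination): /ww/ is a geminate; the first /w/ deletes. /aidbeukdutuwwo/ → aidbeukdutuwo.
Rule 2 (stop-cluster a-epenthesis): /d/ and /b/ form a stop–stop cluster, so [a] is inserted between them. /k/ and /d/ form a stop–stop cluster, so [a] is inserted between them. /aidbeukdutuwo/ → aidabeukadutuwo.
Rule 3 (final vowel raising): /o/ is a mid vowel in word-final position, so it raises to [u]. /aidabeukadutuwo/ → aidabeukadutuwu.

aidabeukadutuwu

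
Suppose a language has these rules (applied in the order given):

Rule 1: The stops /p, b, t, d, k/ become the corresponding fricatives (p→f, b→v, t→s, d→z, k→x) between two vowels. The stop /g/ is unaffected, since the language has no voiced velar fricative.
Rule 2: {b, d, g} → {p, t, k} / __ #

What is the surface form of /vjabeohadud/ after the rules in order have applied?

vjaveohazut

Rule 1 (intervocalic spirantization): /b/ is a stop between vowels /a/ and /e/, so it spirantizes to the fricative [v]. /d/ is a stop between vowels /a/ and /u/, so it spirantizes to the fricative [z]. /vjabeohadud/ → vjaveohazud.
Rule 2 (final devoicing): /d/ is a voiced stop in word-final position, so it devoices to [t]. /vjaveohazud/ → vjaveohazut.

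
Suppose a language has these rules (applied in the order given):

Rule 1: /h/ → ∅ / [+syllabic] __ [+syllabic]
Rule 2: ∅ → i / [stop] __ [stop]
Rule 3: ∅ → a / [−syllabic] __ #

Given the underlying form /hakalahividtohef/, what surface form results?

hakalaividitoefa

Rule 1 (intervocalic h-deletion): /h/ occurs between vowels /a/ and /i/, so it deletes. /h/ occurs between vowels /o/ and /e/, so it deletes. /hakalahividtohef/ → hakalaividtoef.
Rule 2 (stop-cluster i-epenthesis): /d/ and /t/ form a stop–stop cluster, so [i] is inserted between them. /hakalaividtoef/ → hakalaividitoef.
Rule 3 (final a-epenthesis): the form ends in the consonant /f/, so [a] is inserted word-finally. /hakalaividitoef/ → hakalaividitoefa.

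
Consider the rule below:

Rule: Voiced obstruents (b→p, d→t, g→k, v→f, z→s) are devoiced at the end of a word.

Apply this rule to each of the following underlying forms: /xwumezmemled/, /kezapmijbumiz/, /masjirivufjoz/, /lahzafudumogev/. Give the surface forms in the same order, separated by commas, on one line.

/xwumezmemled/: /d/ is a voiced obstruent in word-final position, so it devoices to [t]. → [xwumezmemlet].
/kezapmijbumiz/: /z/ is a voiced obstruent in word-final position, so it devoices to [s]. → [kezapmijbumis].
/masjirivufjoz/: /z/ is a voiced obstruent in word-final position, so it devoices to [s]. → [masjirivufjos].
/lahzafudumogev/: /v/ is a voiced obstruent in word-final position, so it devoices to [f]. → [lahzafudumogef].

xwumezmemlet, kezapmijbumis, masjirivufjos, lahzafudumogef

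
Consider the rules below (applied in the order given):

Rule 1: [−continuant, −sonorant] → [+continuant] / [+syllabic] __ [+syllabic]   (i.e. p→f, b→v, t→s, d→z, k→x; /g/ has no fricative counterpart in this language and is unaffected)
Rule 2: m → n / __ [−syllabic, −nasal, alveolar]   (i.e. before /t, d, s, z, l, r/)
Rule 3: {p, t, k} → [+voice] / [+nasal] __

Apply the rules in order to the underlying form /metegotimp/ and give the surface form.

Rule 1 (intervocalic spirantization): /t/ is a stop between vowels /e/ and /e/, so it spirantizes to the fricative [s]. /t/ is a stop between vowels /o/ and /i/, so it spirantizes to the fricative [s]. /metegotimp/ → mesegosimp.
Rule 2 (nasal place assimilation): no segment meets the environment; /mesegosimp/ is unchanged.
Rule 3 (post-nasal voicing): /p/ is a voiceless stop immediately after the nasal /m/, so it voices to [b]. /mesegosimp/ → mesegosimb.

mesegosimb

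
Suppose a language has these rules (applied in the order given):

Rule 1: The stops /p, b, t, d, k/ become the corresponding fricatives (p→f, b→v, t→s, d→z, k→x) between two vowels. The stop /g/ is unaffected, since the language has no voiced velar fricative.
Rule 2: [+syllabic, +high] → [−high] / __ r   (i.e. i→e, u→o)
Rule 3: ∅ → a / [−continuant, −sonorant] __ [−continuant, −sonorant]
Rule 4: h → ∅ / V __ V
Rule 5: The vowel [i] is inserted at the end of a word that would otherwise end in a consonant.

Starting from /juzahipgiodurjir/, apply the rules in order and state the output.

Rule 1 (intervocalic spirantization): /d/ is a stop between vowels /o/ and /u/, so it spirantizes to the fricative [z]. /juzahipgiodurjir/ → juzahipgiozurjir.
Rule 2 (pre-rhotic lowering): /u/ is a high vowel immediately before /r/, so it lowers to [o]. /i/ is a high vowel immediately before /r/, so it lowers to [e]. /juzahipgiozurjir/ → juzahipgiozorjer.
Rule 3 (stop-cluster a-epenthesis): /p/ and /g/ form a stop–stop cluster, so [a] is inserted between them. /juzahipgiozorjer/ → juzahipagiozorjer.
Rule 4 (intervocalic h-deletion): /h/ occurs between vowels /a/ and /i/, so it deletes. /juzahipagiozorjer/ → juzaipagiozorjer.
Rule 5 (final i-epenthesis): the form ends in the consonant /r/, so [i] is inserted word-finally. /juzaipagiozorjer/ → juzaipagiozorjeri.

juzaipagiozorjeri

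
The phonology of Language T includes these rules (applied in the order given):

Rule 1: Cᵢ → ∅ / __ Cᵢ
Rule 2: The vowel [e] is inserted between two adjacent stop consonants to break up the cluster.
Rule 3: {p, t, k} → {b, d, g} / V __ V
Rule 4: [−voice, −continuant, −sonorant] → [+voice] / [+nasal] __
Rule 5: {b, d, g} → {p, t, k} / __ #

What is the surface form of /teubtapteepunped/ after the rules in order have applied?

teubedabedeebunbet

Rule 1 (degemination): no segment meets the environment; /teubtapteepunped/ is unchanged.
Rule 2 (stop-cluster e-epenthesis): /b/ and /t/ form a stop–stop cluster, so [e] is inserted between them. /p/ and /t/ form a stop–stop cluster, so [e] is inserted between them. /teubtapteepunped/ → teubetapeteepunped.
Rule 3 (intervocalic voicing): /t/ is a voiceless stop between vowels /e/ and /a/, so it voices to [d]. /p/ is a voiceless stop between vowels /a/ and /e/, so it voices to [b]. /t/ is a voiceless stop between vowels /e/ and /e/, so it voices to [d]. /p/ is a voiceless stop between vowels /e/ and /u/, so it voices to [b]. /teubetapeteepunped/ → teubedabedeebunped.
Rule 4 (post-nasal voicing): /p/ is a voiceless stop immediately after the nasal /n/, so it voices to [b]. /teubedabedeebunped/ → teubedabedeebunbed.
Rule 5 (final devoicing): /d/ is a voiced stop in word-final position, so it devoices to [t]. /teubedabedeebunbed/ → teubedabedeebunbet.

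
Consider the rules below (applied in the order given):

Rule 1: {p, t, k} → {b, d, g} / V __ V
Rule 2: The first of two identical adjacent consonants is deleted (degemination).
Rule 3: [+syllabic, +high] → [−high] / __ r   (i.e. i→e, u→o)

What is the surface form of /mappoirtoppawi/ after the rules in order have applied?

Rule 1 (intervocalic voicing): no segment meets the environment; /mappoirtoppawi/ is unchanged.
Rule 2 (degemination): /pp/ is a geminate; the first /p/ deletes. /pp/ is a geminate; the first /p/ deletes. /mappoirtoppawi/ → mapoirtopawi.
Rule 3 (pre-rhotic lowering): /i/ is a high vowel immediately before /r/, so it lowers to [e]. /mapoirtopawi/ → mapoertopawi.

mapoertopawi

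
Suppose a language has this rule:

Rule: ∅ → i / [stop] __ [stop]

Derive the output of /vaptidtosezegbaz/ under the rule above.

/p/ and /t/ form a stop–stop cluster, so [i] is inserted between them.
/d/ and /t/ form a stop–stop cluster, so [i] is inserted between them.
/g/ and /b/ form a stop–stop cluster, so [i] is inserted between them.
Surface form: [vapitiditosezegibaz].

vapitiditosezegibaz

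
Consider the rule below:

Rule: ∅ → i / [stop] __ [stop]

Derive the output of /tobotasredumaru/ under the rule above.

No segment of /tobotasredumaru/ meets the structural description of the rule, so the form surfaces unchanged.

tobotasredumaru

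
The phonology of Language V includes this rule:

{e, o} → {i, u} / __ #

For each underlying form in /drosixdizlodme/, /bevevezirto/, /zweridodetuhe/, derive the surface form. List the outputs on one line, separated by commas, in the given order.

/drosixdizlodme/: /e/ is a mid vowel in word-final position, so it raises to [i]. → [drosixdizlodmi].
/bevevezirto/: /o/ is a mid vowel in word-final position, so it raises to [u]. → [bevevezirtu].
/zweridodetuhe/: /e/ is a mid vowel in word-final position, so it raises to [i]. → [zweridodetuhi].

drosixdizlodmi, bevevezirtu, zweridodetuhi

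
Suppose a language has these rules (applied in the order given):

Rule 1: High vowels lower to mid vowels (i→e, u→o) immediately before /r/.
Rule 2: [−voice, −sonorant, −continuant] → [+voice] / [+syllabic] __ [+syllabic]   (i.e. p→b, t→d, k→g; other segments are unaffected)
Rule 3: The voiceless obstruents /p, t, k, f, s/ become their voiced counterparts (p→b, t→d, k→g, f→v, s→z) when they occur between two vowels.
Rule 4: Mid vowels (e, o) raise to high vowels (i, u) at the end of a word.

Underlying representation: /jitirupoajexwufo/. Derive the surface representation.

jideruboajexwuvu

Rule 1 (pre-rhotic lowering): /i/ is a high vowel immediately before /r/, so it lowers to [e]. /jitirupoajexwufo/ → jiterupoajexwufo.
Rule 2 (intervocalic voicing): /t/ is a voiceless stop between vowels /i/ and /e/, so it voices to [d]. /p/ is a voiceless stop between vowels /u/ and /o/, so it voices to [b]. /jiterupoajexwufo/ → jideruboajexwufo.
Rule 3 (intervocalic voicing): /f/ is a voiceless obstruent between vowels /u/ and /o/, so it voices to [v]. /jideruboajexwufo/ → jideruboajexwuvo.
Rule 4 (final vowel raising): /o/ is a mid vowel in word-final position, so it raises to [u]. /jideruboajexwuvo/ → jideruboajexwuvu.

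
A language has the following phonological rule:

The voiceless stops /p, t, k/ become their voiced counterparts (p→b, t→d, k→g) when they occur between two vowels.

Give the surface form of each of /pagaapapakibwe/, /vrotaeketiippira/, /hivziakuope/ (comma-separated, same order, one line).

pagaababagibwe, vrodaegediippira, hivziaguobe

/pagaapapakibwe/: /p/ is a voiceless stop between vowels /a/ and /a/, so it voices to [b]. /p/ is a voiceless stop between vowels /a/ and /a/, so it voices to [b]. /k/ is a voiceless stop between vowels /a/ and /i/, so it voices to [g]. → [pagaababagibwe].
/vrotaeketiippira/: /t/ is a voiceless stop between vowels /o/ and /a/, so it voices to [d]. /k/ is a voiceless stop between vowels /e/ and /e/, so it voices to [g]. /t/ is a voiceless stop between vowels /e/ and /i/, so it voices to [d]. → [vrodaegediippira].
/hivziakuope/: /k/ is a voiceless stop between vowels /a/ and /u/, so it voices to [g]. /p/ is a voiceless stop between vowels /o/ and /e/, so it voices to [b]. → [hivziaguobe].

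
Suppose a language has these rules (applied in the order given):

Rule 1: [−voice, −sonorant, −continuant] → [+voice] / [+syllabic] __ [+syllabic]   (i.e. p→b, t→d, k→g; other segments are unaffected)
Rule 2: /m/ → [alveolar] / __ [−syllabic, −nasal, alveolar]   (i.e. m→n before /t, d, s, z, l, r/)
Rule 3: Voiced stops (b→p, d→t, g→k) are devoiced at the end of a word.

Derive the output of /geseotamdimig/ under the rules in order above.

Rule 1 (intervocalic voicing): /t/ is a voiceless stop between vowels /o/ and /a/, so it voices to [d]. /geseotamdimig/ → geseodamdimig.
Rule 2 (nasal place assimilation): /m/ precedes the alveolar consonant /d/, so it assimilates in place to [n]. /geseodamdimig/ → geseodandimig.
Rule 3 (final devoicing): /g/ is a voiced stop in word-final position, so it devoices to [k]. /geseodandimig/ → geseodandimik.

geseodandimik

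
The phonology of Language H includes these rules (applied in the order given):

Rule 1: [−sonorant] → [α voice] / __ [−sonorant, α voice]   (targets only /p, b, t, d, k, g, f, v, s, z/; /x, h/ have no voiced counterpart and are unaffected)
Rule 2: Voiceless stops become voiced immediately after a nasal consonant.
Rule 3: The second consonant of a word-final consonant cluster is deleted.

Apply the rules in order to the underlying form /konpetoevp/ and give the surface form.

Rule 1 (regressive voicing assimilation): /v/ precedes the voiceless obstruent /p/, so it devoices to [f] by assimilation. /konpetoevp/ → konpetoefp.
Rule 2 (post-nasal voicing): /p/ is a voiceless stop immediately after the nasal /n/, so it voices to [b]. /konpetoefp/ → konbetoefp.
Rule 3 (final cluster simplification): /p/ is the second consonant of a word-final cluster /fp/, so it deletes. /konbetoefp/ → konbetoef.

konbetoef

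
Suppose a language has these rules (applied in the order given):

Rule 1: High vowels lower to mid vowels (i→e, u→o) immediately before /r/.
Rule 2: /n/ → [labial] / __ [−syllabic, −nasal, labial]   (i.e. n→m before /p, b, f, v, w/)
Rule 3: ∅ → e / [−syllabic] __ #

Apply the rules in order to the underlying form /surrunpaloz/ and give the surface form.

Rule 1 (pre-rhotic lowering): /u/ is a high vowel immediately before /r/, so it lowers to [o]. /surrunpaloz/ → sorrunpaloz.
Rule 2 (nasal place assimilation): /n/ precedes the labial consonant /p/, so it assimilates in place to [m]. /sorrunpaloz/ → sorrumpaloz.
Rule 3 (final e-epenthesis): the form ends in the consonant /z/, so [e] is inserted word-finally. /sorrumpaloz/ → sorrumpaloze.

sorrumpaloze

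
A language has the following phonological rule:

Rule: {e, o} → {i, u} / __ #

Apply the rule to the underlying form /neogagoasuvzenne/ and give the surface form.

/e/ is a mid vowel in word-final position, so it raises to [i].
The other instances of /e/, /o/ do not occur in the required environment and remain unchanged.
Surface form: [neogagoasuvzenni].

neogagoasuvzenni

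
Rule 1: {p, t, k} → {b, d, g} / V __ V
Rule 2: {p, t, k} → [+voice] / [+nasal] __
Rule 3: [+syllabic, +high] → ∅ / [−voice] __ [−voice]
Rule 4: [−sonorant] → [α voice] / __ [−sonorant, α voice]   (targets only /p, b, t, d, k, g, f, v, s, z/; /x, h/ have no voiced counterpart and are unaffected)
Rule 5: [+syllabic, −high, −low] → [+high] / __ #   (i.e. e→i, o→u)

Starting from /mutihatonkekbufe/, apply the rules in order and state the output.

Rule 1 (intervocalic voicing): /t/ is a voiceless stop between vowels /u/ and /i/, so it voices to [d]. /t/ is a voiceless stop between vowels /a/ and /o/, so it voices to [d]. /mutihatonkekbufe/ → mudihadonkekbufe.
Rule 2 (post-nasal voicing): /k/ is a voiceless stop immediately after the nasal /n/, so it voices to [g]. /mudihadonkekbufe/ → mudihadongekbufe.
Rule 3 (high vowel syncope): no segment meets the environment; /mudihadongekbufe/ is unchanged.
Rule 4 (regressive voicing assimilation): /k/ precedes the voiced obstruent /b/, so it voices to [g] by assimilation. /mudihadongekbufe/ → mudihadongegbufe.
Rule 5 (final vowel raising): /e/ is a mid vowel in word-final position, so it raises to [i]. /mudihadongegbufe/ → mudihadongegbufi.

mudihadongegbufi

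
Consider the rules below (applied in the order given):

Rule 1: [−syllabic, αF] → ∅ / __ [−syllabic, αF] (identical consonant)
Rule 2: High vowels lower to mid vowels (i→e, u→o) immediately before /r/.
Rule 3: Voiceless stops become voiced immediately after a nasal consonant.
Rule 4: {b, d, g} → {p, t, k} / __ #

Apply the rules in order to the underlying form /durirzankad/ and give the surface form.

dorerzangat

Rule 1 (degemination): no segment meets the environment; /durirzankad/ is unchanged.
Rule 2 (pre-rhotic lowering): /u/ is a high vowel immediately before /r/, so it lowers to [o]. /i/ is a high vowel immediately before /r/, so it lowers to [e]. /durirzankad/ → dorerzankad.
Rule 3 (post-nasal voicing): /k/ is a voiceless stop immediately after the nasal /n/, so it voices to [g]. /dorerzankad/ → dorerzangad.
Rule 4 (final devoicing): /d/ is a voiced stop in word-final position, so it devoices to [t]. /dorerzangad/ → dorerzangat.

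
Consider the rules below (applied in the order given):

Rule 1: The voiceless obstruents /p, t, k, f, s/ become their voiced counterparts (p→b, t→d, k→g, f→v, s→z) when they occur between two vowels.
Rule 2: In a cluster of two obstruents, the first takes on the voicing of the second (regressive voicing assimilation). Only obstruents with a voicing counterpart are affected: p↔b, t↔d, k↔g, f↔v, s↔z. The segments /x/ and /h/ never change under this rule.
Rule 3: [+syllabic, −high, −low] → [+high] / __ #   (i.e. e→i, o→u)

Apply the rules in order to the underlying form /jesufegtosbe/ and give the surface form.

Rule 1 (intervocalic voicing): /s/ is a voiceless obstruent between vowels /e/ and /u/, so it voices to [z]. /f/ is a voiceless obstruent between vowels /u/ and /e/, so it voices to [v]. /jesufegtosbe/ → jezuvegtosbe.
Rule 2 (regressive voicing assimilation): /g/ precedes the voiceless obstruent /t/, so it devoices to [k] by assimilation. /s/ precedes the voiced obstruent /b/, so it voices to [z] by assimilation. /jezuvegtosbe/ → jezuvektozbe.
Rule 3 (final vowel raising): /e/ is a mid vowel in word-final position, so it raises to [i]. /jezuvektozbe/ → jezuvektozbi.

jezuvektozbi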